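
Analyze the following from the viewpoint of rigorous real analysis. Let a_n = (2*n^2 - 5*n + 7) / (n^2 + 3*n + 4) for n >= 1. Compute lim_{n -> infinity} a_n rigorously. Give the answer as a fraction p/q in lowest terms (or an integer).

Divide numerator and denominator by n^2, the highest power:
numerator / n^2 = 2 - 5/n + 7/n^2
denominator / n^2 = 1 + 3/n + 4/n^2
As n -> infinity, all terms of the form c/n^k (k >= 1) tend to 0.
So numerator / n^2 -> 2 and denominator / n^2 -> 1.
Therefore lim a_n = 2.

2


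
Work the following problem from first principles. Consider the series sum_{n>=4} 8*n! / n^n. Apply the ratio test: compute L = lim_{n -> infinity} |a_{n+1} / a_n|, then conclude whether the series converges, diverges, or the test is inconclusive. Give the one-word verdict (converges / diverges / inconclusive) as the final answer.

Let a_n denote the general term. Form the ratio a_{n+1}/a_n and simplify:
a_{n+1}/a_n = (n/(n + 1))^n
Take the limit as n -> infinity: L = exp(-1).
Since L = exp(-1) < 1, the ratio test implies the series converges.

converges


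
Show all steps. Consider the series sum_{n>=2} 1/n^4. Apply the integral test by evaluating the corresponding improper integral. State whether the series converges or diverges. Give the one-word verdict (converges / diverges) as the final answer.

Let f(x) = x^(-4). Then f is positive, continuous, and decreasing on [2, infinity), so the integral test applies.
Compute the improper integral int_{2}^infinity f(x) dx:
  antiderivative F(x) = -1/(3*x^3).
  As x -> infinity, F(x) -> 0 (since p = 4 > 1).
  So int = F(infinity) - F(2) = 0 - (-1/24) = 1/24.
  Finite, so by the integral test, the series converges.

converges


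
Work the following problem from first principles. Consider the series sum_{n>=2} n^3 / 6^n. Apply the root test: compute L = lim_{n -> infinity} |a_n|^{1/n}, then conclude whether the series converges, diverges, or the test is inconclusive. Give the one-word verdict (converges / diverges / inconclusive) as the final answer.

Let a_n denote the general term. Form |a_n|^(1/n) and simplify:
|a_n|^(1/n) = n^(3/n)/6
Take the limit as n -> infinity: L = 1/6.
Since L = 1/6 < 1, the root test implies convergence.

converges


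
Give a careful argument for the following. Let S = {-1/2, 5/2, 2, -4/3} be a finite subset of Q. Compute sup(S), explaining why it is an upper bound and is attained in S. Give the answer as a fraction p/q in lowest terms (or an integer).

S is finite, so sup(S) = max(S).
Sorted decreasing:
5/2, 2, -1/2, -4/3
The extremum is 5/2.
For every x in S, x <= 5/2. And 5/2 is in S, so it is attained.
Therefore sup(S) = 5/2.

5/2


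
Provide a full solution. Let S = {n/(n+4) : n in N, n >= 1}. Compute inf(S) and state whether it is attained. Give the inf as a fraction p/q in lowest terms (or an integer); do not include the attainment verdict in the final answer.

Analysis:
- Values: 1/5, 1/3, 3/7, 1/2, ... strictly increasing.
- Minimum is 1/5 (n=1); inf = 1/5 (attained).
- n/(n+4) = 1 - 4/(n+4) -> 1 from below as n -> infinity, and never equals 1.
- So sup = 1 (not attained).
Conclusion: inf(S) = 1/5, attained in S.

1/5


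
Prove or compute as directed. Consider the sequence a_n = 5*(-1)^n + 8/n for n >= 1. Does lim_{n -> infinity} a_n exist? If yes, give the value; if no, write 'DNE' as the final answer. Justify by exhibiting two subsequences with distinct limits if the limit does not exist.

Examine the behaviour of a_n along subsequences.
a_{2k} = 5 + 8/(2k) -> 5. a_{2k+1} = -5 + 8/(2k+1) -> -5.
Since these two subsequential limits are 5 and -5, distinct, the full sequence cannot converge (a convergent sequence has all subsequences tending to the same limit). So lim a_n does not exist.

DNE


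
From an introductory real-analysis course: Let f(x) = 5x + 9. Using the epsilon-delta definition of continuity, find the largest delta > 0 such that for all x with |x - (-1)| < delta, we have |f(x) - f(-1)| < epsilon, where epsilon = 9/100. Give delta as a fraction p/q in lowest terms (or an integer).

We compute f(-1) = 5*(-1) + 9 = 4.
|f(x) - f(-1)| = |5x + 9 - (4)| = |5(x - (-1))| = 5|x - (-1)|.
We need 5|x - (-1)| < 9/100, i.e. |x - (-1)| < 9/100 / 5 = 9/500.
So any delta <= 9/500 works. Conversely, if delta > 9/500, then x = -1 + 9/500 satisfies |x - (-1)| = 9/500 < delta but |f(x) - f(-1)| = 5 * 9/500 = 9/100, which is not < 9/100; so no larger delta works.
Hence the largest such delta is 9/500.

9/500


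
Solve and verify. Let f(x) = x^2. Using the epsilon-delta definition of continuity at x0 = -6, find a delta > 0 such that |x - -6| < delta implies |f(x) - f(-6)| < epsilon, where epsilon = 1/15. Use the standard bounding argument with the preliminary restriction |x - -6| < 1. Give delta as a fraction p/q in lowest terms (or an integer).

Factor: |x^2 - (-6)^2| = |x - -6| * |x + -6|.
Impose |x - -6| < 1 first. Then |x + -6| = |(x - -6) + 2*(-6)| <= |x - -6| + 2*|-6| < 1 + 12 = 13.
So |x^2 - (-6)^2| < delta * 13.
We need delta * 13 <= 1/15, i.e. delta <= 1/15/13 = 1/195.
Since 1/195 < 1, this is tighter than 1; take delta = 1/195.
So delta = 1/195 works.

1/195


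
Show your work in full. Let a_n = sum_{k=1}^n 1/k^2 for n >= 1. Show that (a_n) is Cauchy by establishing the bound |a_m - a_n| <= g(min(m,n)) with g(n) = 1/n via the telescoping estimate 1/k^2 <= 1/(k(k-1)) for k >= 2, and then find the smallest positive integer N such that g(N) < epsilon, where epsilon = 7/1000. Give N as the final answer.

For m > n >= 1: |a_m - a_n| = sum_{k=n+1}^m 1/k^2.
Use 1/k^2 <= 1/(k(k-1)) = 1/(k-1) - 1/k for k >= 2:
sum_{k=n+1}^m 1/k^2 <= sum_{k=n+1}^m (1/(k-1) - 1/k) = 1/n - 1/m <= 1/n.
By symmetry the same bound holds with n,m swapped, so |a_m - a_n| <= 1/min(m,n) = g(min(m,n)). Since g(n) -> 0, (a_n) is Cauchy.
Now solve g(N) < 7/1000: 1/N < 7/1000 <=> N > 1/(7/1000) = 1000/7.
The smallest integer strictly greater than 1000/7 is N = 143.
Check: g(143) = 1/143 < 7/1000; g(142) = 1/142 >= 7/1000. So N = 143.

143


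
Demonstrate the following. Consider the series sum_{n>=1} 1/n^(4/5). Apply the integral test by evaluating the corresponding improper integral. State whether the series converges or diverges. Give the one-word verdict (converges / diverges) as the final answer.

Let f(x) = x^(-4/5). Then f is positive, continuous, and decreasing on [1, infinity), so the integral test applies.
Compute the improper integral int_{1}^infinity f(x) dx:
  antiderivative F(x) = 5*x^(1/5).
  As x -> infinity, F(x) -> infinity (since p = 4/5 < 1).
  So the integral diverges. By the integral test, the series diverges.

diverges


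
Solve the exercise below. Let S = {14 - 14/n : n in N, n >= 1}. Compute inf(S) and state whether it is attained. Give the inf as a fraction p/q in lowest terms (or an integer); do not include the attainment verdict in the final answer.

Analysis:
- Values: 0, 7, 28/3, 21/2, ... strictly increasing.
- Minimum is 0 (n=1); inf = 0 (attained).
- 14 - 14/n -> 14 from below; sup = 14, not attained.
Conclusion: inf(S) = 0, attained in S.

0


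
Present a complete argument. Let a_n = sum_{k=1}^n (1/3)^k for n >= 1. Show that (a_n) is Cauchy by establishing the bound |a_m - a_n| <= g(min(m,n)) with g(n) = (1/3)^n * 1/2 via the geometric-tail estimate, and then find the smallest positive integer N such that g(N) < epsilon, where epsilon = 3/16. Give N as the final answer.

For m > n >= 1: |a_m - a_n| = sum_{k=n+1}^m (1/3)^k < sum_{k=n+1}^infinity (1/3)^k = (1/3)^(n+1) / (1 - 1/3) = (1/3)^n * (1/3) * (3/2) = (1/3)^n * 1/2.
So g(n) = (1/3)^n / 2. Since g(n) -> 0, (a_n) is Cauchy.
Now solve g(N) < 3/16: (1/3)^N / 2 < 3/16 <=> 3^N > 1 / (2 * 3/16) = 8/3.
Check powers of 3: 3^0 = 1 <= 8/3, 3^1 = 3 > 8/3.
So the smallest such N is 1. Check: g(1) = 1/(2 * 3) = 1/6 < 3/16.

1


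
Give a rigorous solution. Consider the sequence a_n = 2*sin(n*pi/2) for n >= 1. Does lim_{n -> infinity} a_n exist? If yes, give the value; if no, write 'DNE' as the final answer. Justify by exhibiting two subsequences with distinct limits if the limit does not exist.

Examine the behaviour of a_n along subsequences.
a_{4k+1} = 2*sin(pi/2 + 2k*pi) = 2 -> 2. a_{4k+3} = 2*sin(3pi/2 + 2k*pi) = -2 -> -2.
Since these two subsequential limits are 2 and -2, distinct, the full sequence cannot converge (a convergent sequence has all subsequences tending to the same limit). So lim a_n does not exist.

DNE


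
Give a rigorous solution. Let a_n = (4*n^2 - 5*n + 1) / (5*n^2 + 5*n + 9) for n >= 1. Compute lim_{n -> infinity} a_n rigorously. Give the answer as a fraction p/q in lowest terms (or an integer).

Divide numerator and denominator by n^2, the highest power:
numerator / n^2 = 4 - 5/n + n^(-2)
denominator / n^2 = 5 + 5/n + 9/n^2
As n -> infinity, all terms of the form c/n^k (k >= 1) tend to 0.
So numerator / n^2 -> 4 and denominator / n^2 -> 5.
Therefore lim a_n = 4/5.

4/5


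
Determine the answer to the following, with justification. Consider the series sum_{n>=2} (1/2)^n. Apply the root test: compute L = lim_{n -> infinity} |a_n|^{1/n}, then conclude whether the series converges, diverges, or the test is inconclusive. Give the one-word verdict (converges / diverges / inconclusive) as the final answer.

Let a_n denote the general term. Form |a_n|^(1/n) and simplify:
|a_n|^(1/n) = 1/2
Take the limit as n -> infinity: L = 1/2.
Since L = 1/2 < 1, the root test implies convergence.

converges


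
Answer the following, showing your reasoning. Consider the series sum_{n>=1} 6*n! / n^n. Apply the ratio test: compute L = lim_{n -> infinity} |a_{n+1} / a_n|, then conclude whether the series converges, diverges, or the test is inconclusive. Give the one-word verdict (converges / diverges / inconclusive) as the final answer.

Let a_n denote the general term. Form the ratio a_{n+1}/a_n and simplify:
a_{n+1}/a_n = (n/(n + 1))^n
Take the limit as n -> infinity: L = exp(-1).
Since L = exp(-1) < 1, the ratio test implies the series converges.

converges


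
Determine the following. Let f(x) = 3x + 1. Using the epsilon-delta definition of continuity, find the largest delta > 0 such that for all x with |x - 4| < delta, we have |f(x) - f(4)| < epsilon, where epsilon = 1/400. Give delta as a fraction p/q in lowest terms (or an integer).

We compute f(4) = 3*(4) + 1 = 13.
|f(x) - f(4)| = |3x + 1 - (13)| = |3(x - 4)| = 3|x - 4|.
We need 3|x - 4| < 1/400, i.e. |x - 4| < 1/400 / 3 = 1/1200.
So any delta <= 1/1200 works. Conversely, if delta > 1/1200, then x = 4 + 1/1200 satisfies |x - 4| = 1/1200 < delta but |f(x) - f(4)| = 3 * 1/1200 = 1/400, which is not < 1/400; so no larger delta works.
Hence the largest such delta is 1/1200.

1/1200


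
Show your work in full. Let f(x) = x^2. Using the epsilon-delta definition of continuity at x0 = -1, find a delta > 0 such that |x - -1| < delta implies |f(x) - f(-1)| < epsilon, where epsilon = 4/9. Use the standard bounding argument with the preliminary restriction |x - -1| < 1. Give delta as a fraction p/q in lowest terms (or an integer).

Factor: |x^2 - (-1)^2| = |x - -1| * |x + -1|.
Impose |x - -1| < 1 first. Then |x + -1| = |(x - -1) + 2*(-1)| <= |x - -1| + 2*|-1| < 1 + 2 = 3.
So |x^2 - (-1)^2| < delta * 3.
We need delta * 3 <= 4/9, i.e. delta <= 4/9/3 = 4/27.
Since 4/27 < 1, this is tighter than 1; take delta = 4/27.
So delta = 4/27 works.

4/27


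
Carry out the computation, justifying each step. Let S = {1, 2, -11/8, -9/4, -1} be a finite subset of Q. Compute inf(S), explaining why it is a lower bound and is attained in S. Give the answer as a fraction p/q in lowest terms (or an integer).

S is finite, so inf(S) = min(S).
Sorted increasing:
-9/4, -11/8, -1, 1, 2
The extremum is -9/4.
For every x in S, x >= -9/4. And -9/4 is in S, so it is attained.
Therefore inf(S) = -9/4.

-9/4


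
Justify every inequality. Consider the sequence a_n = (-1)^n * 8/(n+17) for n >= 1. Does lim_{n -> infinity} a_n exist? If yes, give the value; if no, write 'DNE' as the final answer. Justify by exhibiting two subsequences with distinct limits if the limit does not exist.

Examine the behaviour of a_n along subsequences.
Even-n subsequence a_{2k} = 8/(2k+17) -> 0. Odd-n subsequence a_{2k+1} = -8/(2k+18) -> 0. Both tend to 0, which suggests the limit is 0; verify directly.
|a_n - 0| = 8/(n+17) < 8/n for every n >= 1.
Given epsilon > 0, choose a positive integer N > 8/epsilon. Then for all n >= N, |a_n| < 8/n <= 8/N < epsilon.
So by the definition of the limit, lim a_n exists and equals 0.

0


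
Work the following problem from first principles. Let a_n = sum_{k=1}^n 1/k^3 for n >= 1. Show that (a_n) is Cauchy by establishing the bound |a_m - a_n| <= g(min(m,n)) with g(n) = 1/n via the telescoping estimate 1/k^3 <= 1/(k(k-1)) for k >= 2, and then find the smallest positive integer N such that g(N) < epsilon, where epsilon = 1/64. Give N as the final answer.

For m > n >= 1: |a_m - a_n| = sum_{k=n+1}^m 1/k^3.
Use 1/k^3 <= 1/(k(k-1)) = 1/(k-1) - 1/k for k >= 2 (which holds since k^3 >= k^2 >= k(k-1) for k >= 2):
sum_{k=n+1}^m 1/k^3 <= sum_{k=n+1}^m (1/(k-1) - 1/k) = 1/n - 1/m <= 1/n.
By symmetry the same bound holds with n,m swapped, so |a_m - a_n| <= 1/min(m,n) = g(min(m,n)). Since g(n) -> 0, (a_n) is Cauchy.
Now solve g(N) < 1/64: 1/N < 1/64 <=> N > 1/(1/64) = 64.
The smallest integer strictly greater than 64 is N = 65.
Check: g(65) = 1/65 < 1/64; g(64) = 1/64 >= 1/64. So N = 65.

65


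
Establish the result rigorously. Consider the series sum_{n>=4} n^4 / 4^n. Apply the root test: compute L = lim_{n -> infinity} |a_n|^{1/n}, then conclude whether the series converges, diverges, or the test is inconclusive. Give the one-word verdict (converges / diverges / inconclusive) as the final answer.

Let a_n denote the general term. Form |a_n|^(1/n) and simplify:
|a_n|^(1/n) = n^(4/n)/4
Take the limit as n -> infinity: L = 1/4.
Since L = 1/4 < 1, the root test implies convergence.

converges


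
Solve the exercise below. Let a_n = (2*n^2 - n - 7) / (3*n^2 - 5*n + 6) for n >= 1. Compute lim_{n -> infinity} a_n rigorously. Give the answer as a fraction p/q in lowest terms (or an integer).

Divide numerator and denominator by n^2, the highest power:
numerator / n^2 = 2 - 1/n - 7/n^2
denominator / n^2 = 3 - 5/n + 6/n^2
As n -> infinity, all terms of the form c/n^k (k >= 1) tend to 0.
So numerator / n^2 -> 2 and denominator / n^2 -> 3.
Therefore lim a_n = 2/3.

2/3


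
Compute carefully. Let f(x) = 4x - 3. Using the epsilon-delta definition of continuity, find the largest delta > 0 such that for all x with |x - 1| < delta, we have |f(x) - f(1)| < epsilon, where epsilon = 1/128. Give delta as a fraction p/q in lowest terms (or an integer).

We compute f(1) = 4*(1) - 3 = 1.
|f(x) - f(1)| = |4x - 3 - (1)| = |4(x - 1)| = 4|x - 1|.
We need 4|x - 1| < 1/128, i.e. |x - 1| < 1/128 / 4 = 1/512.
So any delta <= 1/512 works. Conversely, if delta > 1/512, then x = 1 + 1/512 satisfies |x - 1| = 1/512 < delta but |f(x) - f(1)| = 4 * 1/512 = 1/128, which is not < 1/128; so no larger delta works.
Hence the largest such delta is 1/512.

1/512


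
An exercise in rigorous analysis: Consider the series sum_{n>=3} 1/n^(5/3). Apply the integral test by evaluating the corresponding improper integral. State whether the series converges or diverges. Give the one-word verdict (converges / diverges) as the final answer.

Let f(x) = x^(-5/3). Then f is positive, continuous, and decreasing on [3, infinity), so the integral test applies.
Compute the improper integral int_{3}^infinity f(x) dx:
  antiderivative F(x) = -3/(2*x^(2/3)).
  As x -> infinity, F(x) -> 0 (since p = 5/3 > 1).
  So int = F(infinity) - F(3) = 0 - (-3^(1/3)/2) = 3^(1/3)/2.
  Finite, so by the integral test, the series converges.

converges


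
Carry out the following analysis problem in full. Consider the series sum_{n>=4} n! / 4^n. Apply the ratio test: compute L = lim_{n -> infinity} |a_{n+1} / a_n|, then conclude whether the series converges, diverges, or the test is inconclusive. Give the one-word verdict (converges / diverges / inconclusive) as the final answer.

Let a_n denote the general term. Form the ratio a_{n+1}/a_n and simplify:
a_{n+1}/a_n = n/4 + 1/4
Take the limit as n -> infinity: L = infinity.
Since L = infinity > 1 (or L = infinity), the ratio test implies the series diverges.

diverges


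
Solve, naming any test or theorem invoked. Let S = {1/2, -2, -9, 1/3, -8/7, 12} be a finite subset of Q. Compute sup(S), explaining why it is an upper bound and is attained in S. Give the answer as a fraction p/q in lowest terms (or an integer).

S is finite, so sup(S) = max(S).
Sorted decreasing:
12, 1/2, 1/3, -8/7, -2, -9
The extremum is 12.
For every x in S, x <= 12. And 12 is in S, so it is attained.
Therefore sup(S) = 12.

12


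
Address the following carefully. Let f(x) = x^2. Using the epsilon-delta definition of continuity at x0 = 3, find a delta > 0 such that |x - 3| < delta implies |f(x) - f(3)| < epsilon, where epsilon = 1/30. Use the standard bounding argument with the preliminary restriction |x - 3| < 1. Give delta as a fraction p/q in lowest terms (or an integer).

Factor: |x^2 - (3)^2| = |x - 3| * |x + 3|.
Impose |x - 3| < 1 first. Then |x + 3| = |(x - 3) + 2*(3)| <= |x - 3| + 2*|3| < 1 + 6 = 7.
So |x^2 - (3)^2| < delta * 7.
We need delta * 7 <= 1/30, i.e. delta <= 1/30/7 = 1/210.
Since 1/210 < 1, this is tighter than 1; take delta = 1/210.
So delta = 1/210 works.

1/210


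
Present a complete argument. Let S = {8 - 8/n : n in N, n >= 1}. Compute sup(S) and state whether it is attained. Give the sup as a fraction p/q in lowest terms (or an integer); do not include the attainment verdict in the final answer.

Analysis:
- Values: 0, 4, 16/3, 6, ... strictly increasing.
- Minimum is 0 (n=1); inf = 0 (attained).
- 8 - 8/n -> 8 from below; sup = 8, not attained.
Conclusion: sup(S) = 8, not attained in S.

8


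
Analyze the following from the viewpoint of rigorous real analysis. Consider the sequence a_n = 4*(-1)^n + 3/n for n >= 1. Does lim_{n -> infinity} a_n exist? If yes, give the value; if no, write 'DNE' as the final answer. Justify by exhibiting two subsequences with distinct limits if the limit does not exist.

Examine the behaviour of a_n along subsequences.
a_{2k} = 4 + 3/(2k) -> 4. a_{2k+1} = -4 + 3/(2k+1) -> -4.
Since these two subsequential limits are 4 and -4, distinct, the full sequence cannot converge (a convergent sequence has all subsequences tending to the same limit). So lim a_n does not exist.

DNE


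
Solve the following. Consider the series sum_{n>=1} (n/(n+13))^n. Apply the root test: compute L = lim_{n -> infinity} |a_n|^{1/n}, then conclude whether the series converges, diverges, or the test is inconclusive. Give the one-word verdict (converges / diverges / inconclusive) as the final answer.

Let a_n denote the general term. Form |a_n|^(1/n) and simplify:
|a_n|^(1/n) = n/(n + 13)
Take the limit as n -> infinity: L = 1.
Since L = 1, the root test is inconclusive. (In fact a_n = (n/(n+13))^n -> e^(-13) != 0, so the nth-term test shows divergence; but the root test itself gives no conclusion.)

inconclusive


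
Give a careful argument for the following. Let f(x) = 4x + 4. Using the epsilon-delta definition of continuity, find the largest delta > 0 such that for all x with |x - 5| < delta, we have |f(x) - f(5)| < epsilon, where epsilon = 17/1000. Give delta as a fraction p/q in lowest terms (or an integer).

We compute f(5) = 4*(5) + 4 = 24.
|f(x) - f(5)| = |4x + 4 - (24)| = |4(x - 5)| = 4|x - 5|.
We need 4|x - 5| < 17/1000, i.e. |x - 5| < 17/1000 / 4 = 17/4000.
So any delta <= 17/4000 works. Conversely, if delta > 17/4000, then x = 5 + 17/4000 satisfies |x - 5| = 17/4000 < delta but |f(x) - f(5)| = 4 * 17/4000 = 17/1000, which is not < 17/1000; so no larger delta works.
Hence the largest such delta is 17/4000.

17/4000


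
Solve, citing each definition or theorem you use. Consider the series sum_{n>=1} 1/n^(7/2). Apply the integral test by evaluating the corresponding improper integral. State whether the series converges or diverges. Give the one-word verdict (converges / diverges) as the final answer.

Let f(x) = x^(-7/2). Then f is positive, continuous, and decreasing on [1, infinity), so the integral test applies.
Compute the improper integral int_{1}^infinity f(x) dx:
  antiderivative F(x) = -2/(5*x^(5/2)).
  As x -> infinity, F(x) -> 0 (since p = 7/2 > 1).
  So int = F(infinity) - F(1) = 0 - (-2/5) = 2/5.
  Finite, so by the integral test, the series converges.

converges


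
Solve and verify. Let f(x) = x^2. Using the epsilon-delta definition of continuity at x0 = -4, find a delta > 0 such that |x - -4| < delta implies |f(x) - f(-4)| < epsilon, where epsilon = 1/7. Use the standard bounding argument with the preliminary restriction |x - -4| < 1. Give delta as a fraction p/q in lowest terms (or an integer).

Factor: |x^2 - (-4)^2| = |x - -4| * |x + -4|.
Impose |x - -4| < 1 first. Then |x + -4| = |(x - -4) + 2*(-4)| <= |x - -4| + 2*|-4| < 1 + 8 = 9.
So |x^2 - (-4)^2| < delta * 9.
We need delta * 9 <= 1/7, i.e. delta <= 1/7/9 = 1/63.
Since 1/63 < 1, this is tighter than 1; take delta = 1/63.
So delta = 1/63 works.

1/63


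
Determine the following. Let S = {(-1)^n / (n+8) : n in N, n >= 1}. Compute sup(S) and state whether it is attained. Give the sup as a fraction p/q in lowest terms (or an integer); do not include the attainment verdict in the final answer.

Analysis:
- Values: -1/9, 1/10, -1/11, 1/12, -1/13, ...
- Positive terms (even n): 1/(2+8), 1/(4+8), ... decreasing -> max = 1/10 (n=2).
- Negative terms (odd n): -1/(1+8), -1/(3+8), ... increasing -> min = -1/9 (n=1).
- So sup = 1/10 (attained at n=2); inf = -1/9 (attained at n=1).
Conclusion: sup(S) = 1/10, attained in S.

1/10


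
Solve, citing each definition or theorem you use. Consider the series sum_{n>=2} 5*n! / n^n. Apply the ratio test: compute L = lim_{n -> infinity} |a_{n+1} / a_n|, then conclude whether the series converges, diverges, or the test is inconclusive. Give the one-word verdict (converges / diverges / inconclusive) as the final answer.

Let a_n denote the general term. Form the ratio a_{n+1}/a_n and simplify:
a_{n+1}/a_n = (n/(n + 1))^n
Take the limit as n -> infinity: L = exp(-1).
Since L = exp(-1) < 1, the ratio test implies the series converges.

converges


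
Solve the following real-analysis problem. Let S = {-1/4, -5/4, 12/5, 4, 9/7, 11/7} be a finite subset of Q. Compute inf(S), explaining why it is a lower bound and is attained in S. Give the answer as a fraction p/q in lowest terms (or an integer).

S is finite, so inf(S) = min(S).
Sorted increasing:
-5/4, -1/4, 9/7, 11/7, 12/5, 4
The extremum is -5/4.
For every x in S, x >= -5/4. And -5/4 is in S, so it is attained.
Therefore inf(S) = -5/4.

-5/4


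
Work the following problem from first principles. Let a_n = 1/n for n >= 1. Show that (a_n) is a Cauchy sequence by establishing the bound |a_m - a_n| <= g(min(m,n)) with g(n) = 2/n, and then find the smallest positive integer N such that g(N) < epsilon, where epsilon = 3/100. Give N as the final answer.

For any m, n >= 1, by the triangle inequality:
|a_m - a_n| = |1/m - 1/n| <= 1/m + 1/n <= 2/min(m,n).
So g(n) = 2/n bounds the Cauchy difference. Since g(n) -> 0, (a_n) is Cauchy.
Now solve g(N) < 3/100: 2/N < 3/100 <=> N > 2 / (3/100) = 200/3.
The smallest integer strictly greater than 200/3 is N = 67.
Check: g(67) = 2/67 = 2/67 < 3/100; g(66) = 1/33 >= 3/100. So N = 67.

67


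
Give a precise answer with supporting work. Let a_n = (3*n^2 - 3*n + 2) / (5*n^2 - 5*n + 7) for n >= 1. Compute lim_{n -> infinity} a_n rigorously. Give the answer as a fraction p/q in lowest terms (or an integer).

Divide numerator and denominator by n^2, the highest power:
numerator / n^2 = 3 - 3/n + 2/n^2
denominator / n^2 = 5 - 5/n + 7/n^2
As n -> infinity, all terms of the form c/n^k (k >= 1) tend to 0.
So numerator / n^2 -> 3 and denominator / n^2 -> 5.
Therefore lim a_n = 3/5.

3/5


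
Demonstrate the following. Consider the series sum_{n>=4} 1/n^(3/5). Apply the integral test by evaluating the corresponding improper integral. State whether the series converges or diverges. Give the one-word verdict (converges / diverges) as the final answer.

Let f(x) = x^(-3/5). Then f is positive, continuous, and decreasing on [4, infinity), so the integral test applies.
Compute the improper integral int_{4}^infinity f(x) dx:
  antiderivative F(x) = 5*x^(2/5)/2.
  As x -> infinity, F(x) -> infinity (since p = 3/5 < 1).
  So the integral diverges. By the integral test, the series diverges.

diverges


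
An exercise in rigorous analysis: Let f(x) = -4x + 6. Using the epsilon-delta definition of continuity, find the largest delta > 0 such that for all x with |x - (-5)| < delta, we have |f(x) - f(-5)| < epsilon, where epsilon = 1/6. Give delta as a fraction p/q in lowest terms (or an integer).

We compute f(-5) = -4*(-5) + 6 = 26.
|f(x) - f(-5)| = |-4x + 6 - (26)| = |-4(x - (-5))| = 4|x - (-5)|.
We need 4|x - (-5)| < 1/6, i.e. |x - (-5)| < 1/6 / 4 = 1/24.
So any delta <= 1/24 works. Conversely, if delta > 1/24, then x = -5 + 1/24 satisfies |x - (-5)| = 1/24 < delta but |f(x) - f(-5)| = 4 * 1/24 = 1/6, which is not < 1/6; so no larger delta works.
Hence the largest such delta is 1/24.

1/24


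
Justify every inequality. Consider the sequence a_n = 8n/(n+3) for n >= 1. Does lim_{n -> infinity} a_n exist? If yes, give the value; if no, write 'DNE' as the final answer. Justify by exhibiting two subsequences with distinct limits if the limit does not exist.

Examine the behaviour of a_n along subsequences.
Even-n subsequence a_{2k} = 8(2k)/(2k+3) -> 8. Odd-n subsequence a_{2k+1} = 8(2k+1)/(2k+4) -> 8. Both tend to 8, which suggests the limit is 8; verify directly.
|a_n - 8| = |8n - 8(n+3)| / (n+3) = 24/(n+3) < 24/n for every n >= 1.
Given epsilon > 0, choose a positive integer N > 24/epsilon. Then for all n >= N, |a_n - 8| < 24/n <= 24/N < epsilon.
So by the definition of the limit, lim a_n exists and equals 8.

8


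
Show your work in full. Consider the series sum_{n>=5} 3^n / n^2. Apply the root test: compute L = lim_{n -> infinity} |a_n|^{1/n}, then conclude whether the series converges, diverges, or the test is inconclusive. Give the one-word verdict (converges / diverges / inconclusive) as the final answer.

Let a_n denote the general term. Form |a_n|^(1/n) and simplify:
|a_n|^(1/n) = 3/n^(2/n)
Take the limit as n -> infinity: L = 3.
Since L = 3 > 1, the root test implies divergence.

diverges


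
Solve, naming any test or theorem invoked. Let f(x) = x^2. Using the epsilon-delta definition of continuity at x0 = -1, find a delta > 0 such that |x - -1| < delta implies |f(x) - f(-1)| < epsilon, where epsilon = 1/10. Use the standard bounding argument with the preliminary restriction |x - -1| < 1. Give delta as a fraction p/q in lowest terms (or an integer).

Factor: |x^2 - (-1)^2| = |x - -1| * |x + -1|.
Impose |x - -1| < 1 first. Then |x + -1| = |(x - -1) + 2*(-1)| <= |x - -1| + 2*|-1| < 1 + 2 = 3.
So |x^2 - (-1)^2| < delta * 3.
We need delta * 3 <= 1/10, i.e. delta <= 1/10/3 = 1/30.
Since 1/30 < 1, this is tighter than 1; take delta = 1/30.
So delta = 1/30 works.

1/30


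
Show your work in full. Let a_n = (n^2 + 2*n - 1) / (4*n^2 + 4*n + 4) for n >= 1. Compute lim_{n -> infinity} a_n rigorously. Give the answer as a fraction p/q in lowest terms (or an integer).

Divide numerator and denominator by n^2, the highest power:
numerator / n^2 = 1 + 2/n - 1/n^2
denominator / n^2 = 4 + 4/n + 4/n^2
As n -> infinity, all terms of the form c/n^k (k >= 1) tend to 0.
So numerator / n^2 -> 1 and denominator / n^2 -> 4.
Therefore lim a_n = 1/4.

1/4


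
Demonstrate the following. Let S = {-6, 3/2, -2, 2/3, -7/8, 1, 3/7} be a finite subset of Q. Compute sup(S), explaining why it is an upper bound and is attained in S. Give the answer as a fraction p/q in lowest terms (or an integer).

S is finite, so sup(S) = max(S).
Sorted decreasing:
3/2, 1, 2/3, 3/7, -7/8, -2, -6
The extremum is 3/2.
For every x in S, x <= 3/2. And 3/2 is in S, so it is attained.
Therefore sup(S) = 3/2.

3/2


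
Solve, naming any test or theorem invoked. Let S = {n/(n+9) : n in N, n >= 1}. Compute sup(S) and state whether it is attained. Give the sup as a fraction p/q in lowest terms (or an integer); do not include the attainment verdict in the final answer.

Analysis:
- Values: 1/10, 2/11, 1/4, 4/13, ... strictly increasing.
- Minimum is 1/10 (n=1); inf = 1/10 (attained).
- n/(n+9) = 1 - 9/(n+9) -> 1 from below as n -> infinity, and never equals 1.
- So sup = 1 (not attained).
Conclusion: sup(S) = 1, not attained in S.

1


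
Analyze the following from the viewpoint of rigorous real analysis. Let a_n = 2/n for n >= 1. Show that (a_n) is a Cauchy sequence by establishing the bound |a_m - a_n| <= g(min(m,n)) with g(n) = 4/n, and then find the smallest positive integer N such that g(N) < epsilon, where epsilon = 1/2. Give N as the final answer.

For any m, n >= 1, by the triangle inequality:
|a_m - a_n| = |2/m - 2/n| <= 2*1/m + 2*1/n <= 4/min(m,n).
So g(n) = 4/n bounds the Cauchy difference. Since g(n) -> 0, (a_n) is Cauchy.
Now solve g(N) < 1/2: 4/N < 1/2 <=> N > 4 / (1/2) = 8.
The smallest integer strictly greater than 8 is N = 9.
Check: g(9) = 4/9 = 4/9 < 1/2; g(8) = 1/2 >= 1/2. So N = 9.

9


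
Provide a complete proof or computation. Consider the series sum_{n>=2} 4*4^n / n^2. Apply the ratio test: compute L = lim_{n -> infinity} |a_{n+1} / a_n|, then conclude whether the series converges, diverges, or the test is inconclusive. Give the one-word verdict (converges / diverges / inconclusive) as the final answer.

Let a_n denote the general term. Form the ratio a_{n+1}/a_n and simplify:
a_{n+1}/a_n = 4*n^2/(n + 1)^2
Take the limit as n -> infinity: L = 4.
Since L = 4 > 1 (or L = infinity), the ratio test implies the series diverges.

diverges


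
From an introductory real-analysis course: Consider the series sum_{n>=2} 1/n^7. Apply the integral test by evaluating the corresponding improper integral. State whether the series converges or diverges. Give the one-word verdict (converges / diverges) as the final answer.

Let f(x) = x^(-7). Then f is positive, continuous, and decreasing on [2, infinity), so the integral test applies.
Compute the improper integral int_{2}^infinity f(x) dx:
  antiderivative F(x) = -1/(6*x^6).
  As x -> infinity, F(x) -> 0 (since p = 7 > 1).
  So int = F(infinity) - F(2) = 0 - (-1/384) = 1/384.
  Finite, so by the integral test, the series converges.

converges


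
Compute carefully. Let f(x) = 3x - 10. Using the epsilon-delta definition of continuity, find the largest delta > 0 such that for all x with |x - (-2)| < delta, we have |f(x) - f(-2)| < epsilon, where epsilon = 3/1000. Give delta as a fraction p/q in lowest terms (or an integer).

We compute f(-2) = 3*(-2) - 10 = -16.
|f(x) - f(-2)| = |3x - 10 - (-16)| = |3(x - (-2))| = 3|x - (-2)|.
We need 3|x - (-2)| < 3/1000, i.e. |x - (-2)| < 3/1000 / 3 = 1/1000.
So any delta <= 1/1000 works. Conversely, if delta > 1/1000, then x = -2 + 1/1000 satisfies |x - (-2)| = 1/1000 < delta but |f(x) - f(-2)| = 3 * 1/1000 = 3/1000, which is not < 3/1000; so no larger delta works.
Hence the largest such delta is 1/1000.

1/1000


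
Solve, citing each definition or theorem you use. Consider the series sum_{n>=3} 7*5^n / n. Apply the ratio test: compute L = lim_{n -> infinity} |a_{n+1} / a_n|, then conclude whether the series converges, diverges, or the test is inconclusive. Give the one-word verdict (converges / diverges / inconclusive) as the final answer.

Let a_n denote the general term. Form the ratio a_{n+1}/a_n and simplify:
a_{n+1}/a_n = 5*n/(n + 1)
Take the limit as n -> infinity: L = 5.
Since L = 5 > 1 (or L = infinity), the ratio test implies the series diverges.

diverges


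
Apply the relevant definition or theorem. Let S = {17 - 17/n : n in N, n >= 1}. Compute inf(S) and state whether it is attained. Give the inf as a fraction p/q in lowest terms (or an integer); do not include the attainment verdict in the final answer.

Analysis:
- Values: 0, 17/2, 34/3, 51/4, ... strictly increasing.
- Minimum is 0 (n=1); inf = 0 (attained).
- 17 - 17/n -> 17 from below; sup = 17, not attained.
Conclusion: inf(S) = 0, attained in S.

0


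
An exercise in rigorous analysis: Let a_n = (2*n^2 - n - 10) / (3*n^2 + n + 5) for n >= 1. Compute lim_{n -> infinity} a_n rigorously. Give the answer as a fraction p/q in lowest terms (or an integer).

Divide numerator and denominator by n^2, the highest power:
numerator / n^2 = 2 - 1/n - 10/n^2
denominator / n^2 = 3 + 1/n + 5/n^2
As n -> infinity, all terms of the form c/n^k (k >= 1) tend to 0.
So numerator / n^2 -> 2 and denominator / n^2 -> 3.
Therefore lim a_n = 2/3.

2/3


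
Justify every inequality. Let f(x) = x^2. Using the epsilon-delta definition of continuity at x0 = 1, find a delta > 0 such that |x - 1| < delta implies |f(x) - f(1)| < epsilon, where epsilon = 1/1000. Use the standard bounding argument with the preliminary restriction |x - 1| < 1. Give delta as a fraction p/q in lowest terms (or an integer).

Factor: |x^2 - (1)^2| = |x - 1| * |x + 1|.
Impose |x - 1| < 1 first. Then |x + 1| = |(x - 1) + 2*(1)| <= |x - 1| + 2*|1| < 1 + 2 = 3.
So |x^2 - (1)^2| < delta * 3.
We need delta * 3 <= 1/1000, i.e. delta <= 1/1000/3 = 1/3000.
Since 1/3000 < 1, this is tighter than 1; take delta = 1/3000.
So delta = 1/3000 works.

1/3000


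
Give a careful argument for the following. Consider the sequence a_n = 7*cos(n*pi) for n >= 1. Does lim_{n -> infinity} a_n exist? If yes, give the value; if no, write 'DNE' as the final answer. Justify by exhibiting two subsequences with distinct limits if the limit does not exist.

Examine the behaviour of a_n along subsequences.
cos(n*pi) = (-1)^n, so a_n = 7*(-1)^n. a_{2k} = 7 -> 7. a_{2k+1} = -7 -> -7.
Since these two subsequential limits are 7 and -7, distinct, the full sequence cannot converge (a convergent sequence has all subsequences tending to the same limit). So lim a_n does not exist.

DNE


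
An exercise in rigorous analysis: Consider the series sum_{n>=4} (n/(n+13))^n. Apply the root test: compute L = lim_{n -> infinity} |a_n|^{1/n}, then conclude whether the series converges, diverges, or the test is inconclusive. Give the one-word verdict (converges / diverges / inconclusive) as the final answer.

Let a_n denote the general term. Form |a_n|^(1/n) and simplify:
|a_n|^(1/n) = n/(n + 13)
Take the limit as n -> infinity: L = 1.
Since L = 1, the root test is inconclusive. (In fact a_n = (n/(n+13))^n -> e^(-13) != 0, so the nth-term test shows divergence; but the root test itself gives no conclusion.)

inconclusive


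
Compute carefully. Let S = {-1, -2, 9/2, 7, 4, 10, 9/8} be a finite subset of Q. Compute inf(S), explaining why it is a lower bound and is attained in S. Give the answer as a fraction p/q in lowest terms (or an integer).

S is finite, so inf(S) = min(S).
Sorted increasing:
-2, -1, 9/8, 4, 9/2, 7, 10
The extremum is -2.
For every x in S, x >= -2. And -2 is in S, so it is attained.
Therefore inf(S) = -2.

-2


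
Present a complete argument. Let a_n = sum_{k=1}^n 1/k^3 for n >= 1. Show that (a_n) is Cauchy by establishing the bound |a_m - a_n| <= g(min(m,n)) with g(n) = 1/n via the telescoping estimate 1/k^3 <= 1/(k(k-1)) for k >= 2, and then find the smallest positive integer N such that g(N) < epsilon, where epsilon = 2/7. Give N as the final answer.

For m > n >= 1: |a_m - a_n| = sum_{k=n+1}^m 1/k^3.
Use 1/k^3 <= 1/(k(k-1)) = 1/(k-1) - 1/k for k >= 2 (which holds since k^3 >= k^2 >= k(k-1) for k >= 2):
sum_{k=n+1}^m 1/k^3 <= sum_{k=n+1}^m (1/(k-1) - 1/k) = 1/n - 1/m <= 1/n.
By symmetry the same bound holds with n,m swapped, so |a_m - a_n| <= 1/min(m,n) = g(min(m,n)). Since g(n) -> 0, (a_n) is Cauchy.
Now solve g(N) < 2/7: 1/N < 2/7 <=> N > 1/(2/7) = 7/2.
The smallest integer strictly greater than 7/2 is N = 4.
Check: g(4) = 1/4 < 2/7; g(3) = 1/3 >= 2/7. So N = 4.

4


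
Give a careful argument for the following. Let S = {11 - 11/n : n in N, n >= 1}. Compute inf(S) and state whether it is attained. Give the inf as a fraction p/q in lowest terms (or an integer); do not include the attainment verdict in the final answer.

Analysis:
- Values: 0, 11/2, 22/3, 33/4, ... strictly increasing.
- Minimum is 0 (n=1); inf = 0 (attained).
- 11 - 11/n -> 11 from below; sup = 11, not attained.
Conclusion: inf(S) = 0, attained in S.

0


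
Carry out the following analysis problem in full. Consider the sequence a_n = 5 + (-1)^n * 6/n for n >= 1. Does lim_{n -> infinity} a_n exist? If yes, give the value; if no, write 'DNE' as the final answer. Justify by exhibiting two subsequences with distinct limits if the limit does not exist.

Examine the behaviour of a_n along subsequences.
Even-n subsequence a_{2k} = 5 + 6/(2k) -> 5. Odd-n subsequence a_{2k+1} = 5 - 6/(2k+1) -> 5. Both tend to 5, which suggests the limit is 5; verify directly.
|a_n - 5| = |(-1)^n * 6/n| = 6/n for every n >= 1.
Given epsilon > 0, choose a positive integer N > 6/epsilon. Then for all n >= N, |a_n - 5| = 6/n <= 6/N < epsilon.
So by the definition of the limit, lim a_n exists and equals 5.

5


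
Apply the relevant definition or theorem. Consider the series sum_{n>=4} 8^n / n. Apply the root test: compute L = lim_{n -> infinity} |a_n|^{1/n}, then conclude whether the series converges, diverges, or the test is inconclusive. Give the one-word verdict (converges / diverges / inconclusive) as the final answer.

Let a_n denote the general term. Form |a_n|^(1/n) and simplify:
|a_n|^(1/n) = 8/n^(1/n)
Take the limit as n -> infinity: L = 8.
Since L = 8 > 1, the root test implies divergence.

diverges


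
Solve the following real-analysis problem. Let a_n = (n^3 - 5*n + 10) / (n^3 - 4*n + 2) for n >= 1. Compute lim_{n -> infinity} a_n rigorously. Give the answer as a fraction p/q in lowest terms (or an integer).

Divide numerator and denominator by n^3, the highest power:
numerator / n^3 = 1 - 5/n^2 + 10/n^3
denominator / n^3 = 1 - 4/n^2 + 2/n^3
As n -> infinity, all terms of the form c/n^k (k >= 1) tend to 0.
So numerator / n^3 -> 1 and denominator / n^3 -> 1.
Therefore lim a_n = 1.

1


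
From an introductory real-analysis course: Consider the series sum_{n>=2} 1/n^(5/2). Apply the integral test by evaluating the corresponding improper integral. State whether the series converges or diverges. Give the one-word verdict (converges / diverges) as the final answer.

Let f(x) = x^(-5/2). Then f is positive, continuous, and decreasing on [2, infinity), so the integral test applies.
Compute the improper integral int_{2}^infinity f(x) dx:
  antiderivative F(x) = -2/(3*x^(3/2)).
  As x -> infinity, F(x) -> 0 (since p = 5/2 > 1).
  So int = F(infinity) - F(2) = 0 - (-sqrt(2)/6) = sqrt(2)/6.
  Finite, so by the integral test, the series converges.

converges


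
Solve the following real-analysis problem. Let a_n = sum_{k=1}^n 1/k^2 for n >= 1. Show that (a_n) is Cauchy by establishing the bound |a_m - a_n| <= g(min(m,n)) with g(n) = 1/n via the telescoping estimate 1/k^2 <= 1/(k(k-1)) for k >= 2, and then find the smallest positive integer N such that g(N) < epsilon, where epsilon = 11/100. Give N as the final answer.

For m > n >= 1: |a_m - a_n| = sum_{k=n+1}^m 1/k^2.
Use 1/k^2 <= 1/(k(k-1)) = 1/(k-1) - 1/k for k >= 2:
sum_{k=n+1}^m 1/k^2 <= sum_{k=n+1}^m (1/(k-1) - 1/k) = 1/n - 1/m <= 1/n.
By symmetry the same bound holds with n,m swapped, so |a_m - a_n| <= 1/min(m,n) = g(min(m,n)). Since g(n) -> 0, (a_n) is Cauchy.
Now solve g(N) < 11/100: 1/N < 11/100 <=> N > 1/(11/100) = 100/11.
The smallest integer strictly greater than 100/11 is N = 10.
Check: g(10) = 1/10 < 11/100; g(9) = 1/9 >= 11/100. So N = 10.

10


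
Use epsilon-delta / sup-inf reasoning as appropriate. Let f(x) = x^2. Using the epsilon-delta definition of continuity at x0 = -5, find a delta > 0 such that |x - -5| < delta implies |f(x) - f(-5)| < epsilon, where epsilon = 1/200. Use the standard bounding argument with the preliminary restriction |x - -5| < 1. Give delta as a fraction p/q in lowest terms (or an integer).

Factor: |x^2 - (-5)^2| = |x - -5| * |x + -5|.
Impose |x - -5| < 1 first. Then |x + -5| = |(x - -5) + 2*(-5)| <= |x - -5| + 2*|-5| < 1 + 10 = 11.
So |x^2 - (-5)^2| < delta * 11.
We need delta * 11 <= 1/200, i.e. delta <= 1/200/11 = 1/2200.
Since 1/2200 < 1, this is tighter than 1; take delta = 1/2200.
So delta = 1/2200 works.

1/2200
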